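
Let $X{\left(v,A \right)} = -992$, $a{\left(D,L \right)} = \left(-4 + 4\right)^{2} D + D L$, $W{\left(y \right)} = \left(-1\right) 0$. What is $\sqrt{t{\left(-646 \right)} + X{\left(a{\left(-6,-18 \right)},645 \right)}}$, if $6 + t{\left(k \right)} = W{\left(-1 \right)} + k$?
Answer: $2 i \sqrt{411} \approx 40.546 i$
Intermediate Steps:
$W{\left(y \right)} = 0$
$a{\left(D,L \right)} = D L$ ($a{\left(D,L \right)} = 0^{2} D + D L = 0 D + D L = 0 + D L = D L$)
$t{\left(k \right)} = -6 + k$ ($t{\left(k \right)} = -6 + \left(0 + k\right) = -6 + k$)
$\sqrt{t{\left(-646 \right)} + X{\left(a{\left(-6,-18 \right)},645 \right)}} = \sqrt{\left(-6 - 646\right) - 992} = \sqrt{-652 - 992} = \sqrt{-1644} = 2 i \sqrt{411}$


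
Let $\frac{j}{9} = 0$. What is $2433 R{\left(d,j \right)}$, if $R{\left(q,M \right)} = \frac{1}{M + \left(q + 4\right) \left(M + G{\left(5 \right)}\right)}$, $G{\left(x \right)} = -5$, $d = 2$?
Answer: $- \frac{811}{10} \approx -81.1$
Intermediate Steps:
$j = 0$ ($j = 9 \cdot 0 = 0$)
$R{\left(q,M \right)} = \frac{1}{M + \left(-5 + M\right) \left(4 + q\right)}$ ($R{\left(q,M \right)} = \frac{1}{M + \left(q + 4\right) \left(M - 5\right)} = \frac{1}{M + \left(4 + q\right) \left(-5 + M\right)} = \frac{1}{M + \left(-5 + M\right) \left(4 + q\right)}$)
$2433 R{\left(d,j \right)} = \frac{2433}{-20 - 10 + 5 \cdot 0 + 0 \cdot 2} = \frac{2433}{-20 - 10 + 0 + 0} = \frac{2433}{-30} = 2433 \left(- \frac{1}{30}\right) = - \frac{811}{10}$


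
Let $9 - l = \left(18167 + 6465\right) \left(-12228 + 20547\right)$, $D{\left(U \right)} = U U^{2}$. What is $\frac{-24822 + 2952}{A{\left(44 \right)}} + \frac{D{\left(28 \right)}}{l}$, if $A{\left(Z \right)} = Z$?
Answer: $- \frac{203702789819}{409827198} \approx -497.05$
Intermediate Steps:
$D{\left(U \right)} = U^{3}$
$l = -204913599$ ($l = 9 - \left(18167 + 6465\right) \left(-12228 + 20547\right) = 9 - 24632 \cdot 8319 = 9 - 204913608 = -204913599$)
$\frac{-24822 + 2952}{A{\left(44 \right)}} + \frac{D{\left(28 \right)}}{l} = \frac{-24822 + 2952}{44} + \frac{28^{3}}{-204913599} = \left(-21870\right) \frac{1}{44} + 21952 \left(- \frac{1}{204913599}\right) = - \frac{10935}{22} - \frac{21952}{204913599} = - \frac{203702789819}{409827198}$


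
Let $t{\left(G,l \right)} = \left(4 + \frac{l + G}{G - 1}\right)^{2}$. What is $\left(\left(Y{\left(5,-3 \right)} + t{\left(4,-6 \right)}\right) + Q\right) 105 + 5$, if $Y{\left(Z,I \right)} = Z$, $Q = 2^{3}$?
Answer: $\frac{7610}{3} \approx 2536.7$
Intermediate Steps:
$Q = 8$
$t{\left(G,l \right)} = \left(4 + \frac{G + l}{-1 + G}\right)^{2}$
$\left(\left(Y{\left(5,-3 \right)} + t{\left(4,-6 \right)}\right) + Q\right) 105 + 5 = \left(\left(5 + \frac{\left(-4 - 6 + 5 \cdot 4\right)^{2}}{\left(-1 + 4\right)^{2}}\right) + 8\right) 105 + 5 = \left(\left(5 + \frac{\left(-4 - 6 + 20\right)^{2}}{9}\right) + 8\right) 105 + 5 = \left(\left(5 + \frac{10^{2}}{9}\right) + 8\right) 105 + 5 = \left(\left(5 + \frac{1}{9} \cdot 100\right) + 8\right) 105 + 5 = \left(\left(5 + \frac{100}{9}\right) + 8\right) 105 + 5 = \left(\frac{145}{9} + 8\right) 105 + 5 = \frac{217}{9} \cdot 105 + 5 = \frac{7595}{3} + 5 = \frac{7610}{3}$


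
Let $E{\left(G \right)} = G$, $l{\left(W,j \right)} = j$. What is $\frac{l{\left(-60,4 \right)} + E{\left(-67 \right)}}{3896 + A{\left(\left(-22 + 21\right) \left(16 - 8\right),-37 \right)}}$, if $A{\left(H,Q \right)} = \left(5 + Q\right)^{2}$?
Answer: $- \frac{21}{1640} \approx -0.012805$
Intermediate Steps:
$\frac{l{\left(-60,4 \right)} + E{\left(-67 \right)}}{3896 + A{\left(\left(-22 + 21\right) \left(16 - 8\right),-37 \right)}} = \frac{4 - 67}{3896 + \left(5 - 37\right)^{2}} = - \frac{63}{3896 + \left(-32\right)^{2}} = - \frac{63}{3896 + 1024} = - \frac{63}{4920} = \left(-63\right) \frac{1}{4920} = - \frac{21}{1640}$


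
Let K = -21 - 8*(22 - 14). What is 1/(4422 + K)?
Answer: 1/4337 ≈ 0.00023057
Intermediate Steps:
K = -85 (K = -21 - 8*8 = -21 - 64 = -85)
1/(4422 + K) = 1/(4422 - 85) = 1/4337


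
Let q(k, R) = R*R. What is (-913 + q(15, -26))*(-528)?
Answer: 125136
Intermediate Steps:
q(k, R) = R²
(-913 + q(15, -26))*(-528) = (-913 + (-26)²)*(-528) = (-913 + 676)*(-528) = -237*(-528) = 125136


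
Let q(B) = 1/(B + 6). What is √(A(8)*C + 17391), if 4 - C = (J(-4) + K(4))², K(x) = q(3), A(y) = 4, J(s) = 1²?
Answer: √1409567/9 ≈ 131.92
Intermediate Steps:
J(s) = 1
q(B) = 1/(6 + B)
K(x) = ⅑ (K(x) = 1/(6 + 3) = 1/9 = ⅑)
C = 224/81 (C = 4 - (1 + ⅑)² = 4 - (10/9)² = 4 - 1*100/81 = 4 - 100/81 = 224/81 ≈ 2.7654)
√(A(8)*C + 17391) = √(4*(224/81) + 17391) = √(896/81 + 17391) = √(1409567/81) = √1409567/9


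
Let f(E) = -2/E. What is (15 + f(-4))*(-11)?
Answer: -341/2 ≈ -170.50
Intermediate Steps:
(15 + f(-4))*(-11) = (15 - 2/(-4))*(-11) = (15 - 2*(-¼))*(-11) = (15 + ½)*(-11) = (31/2)*(-11) = -341/2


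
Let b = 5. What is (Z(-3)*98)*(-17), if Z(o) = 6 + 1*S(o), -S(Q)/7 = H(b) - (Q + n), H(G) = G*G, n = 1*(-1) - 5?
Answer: 386512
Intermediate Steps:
n = -6 (n = -1 - 5 = -6)
H(G) = G²
S(Q) = -217 + 7*Q (S(Q) = -7*(5² - (Q - 6)) = -7*(25 - (-6 + Q)) = -7*(25 + (6 - Q)) = -7*(31 - Q) = -217 + 7*Q)
Z(o) = -211 + 7*o (Z(o) = 6 + 1*(-217 + 7*o) = 6 + (-217 + 7*o) = -211 + 7*o)
(Z(-3)*98)*(-17) = ((-211 + 7*(-3))*98)*(-17) = ((-211 - 21)*98)*(-17) = -232*98*(-17) = -22736*(-17) = 386512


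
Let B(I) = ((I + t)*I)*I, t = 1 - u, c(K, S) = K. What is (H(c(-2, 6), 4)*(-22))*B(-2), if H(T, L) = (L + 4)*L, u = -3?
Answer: -5632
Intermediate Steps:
H(T, L) = L*(4 + L) (H(T, L) = (4 + L)*L = L*(4 + L))
t = 4 (t = 1 - 1*(-3) = 1 + 3 = 4)
B(I) = I²*(4 + I) (B(I) = ((I + 4)*I)*I = ((4 + I)*I)*I = (I*(4 + I))*I = I²*(4 + I))
(H(c(-2, 6), 4)*(-22))*B(-2) = ((4*(4 + 4))*(-22))*((-2)²*(4 - 2)) = ((4*8)*(-22))*(4*2) = (32*(-22))*8 = -704*8 = -5632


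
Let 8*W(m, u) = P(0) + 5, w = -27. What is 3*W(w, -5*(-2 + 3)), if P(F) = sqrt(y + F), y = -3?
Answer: 15/8 + 3*I*sqrt(3)/8 ≈ 1.875 + 0.64952*I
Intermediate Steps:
P(F) = sqrt(-3 + F)
W(m, u) = 5/8 + I*sqrt(3)/8 (W(m, u) = (sqrt(-3 + 0) + 5)/8 = (sqrt(-3) + 5)/8 = (I*sqrt(3) + 5)/8 = (5 + I*sqrt(3))/8 = 5/8 + I*sqrt(3)/8)
3*W(w, -5*(-2 + 3)) = 3*(5/8 + I*sqrt(3)/8) = 15/8 + 3*I*sqrt(3)/8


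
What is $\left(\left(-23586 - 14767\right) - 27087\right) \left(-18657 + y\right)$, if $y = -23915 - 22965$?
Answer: $4288741280$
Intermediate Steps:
$y = -46880$
$\left(\left(-23586 - 14767\right) - 27087\right) \left(-18657 + y\right) = \left(\left(-23586 - 14767\right) - 27087\right) \left(-18657 - 46880\right) = \left(-38353 - 27087\right) \left(-65537\right) = \left(-65440\right) \left(-65537\right) = 4288741280$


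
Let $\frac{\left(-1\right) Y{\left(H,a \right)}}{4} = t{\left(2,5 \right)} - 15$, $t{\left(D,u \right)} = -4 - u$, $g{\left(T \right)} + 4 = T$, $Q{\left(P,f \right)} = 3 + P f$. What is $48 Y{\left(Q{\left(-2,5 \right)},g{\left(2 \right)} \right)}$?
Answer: $4608$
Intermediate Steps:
$g{\left(T \right)} = -4 + T$
$Y{\left(H,a \right)} = 96$ ($Y{\left(H,a \right)} = - 4 \left(\left(-4 - 5\right) - 15\right) = - 4 \left(-9 - 15\right) = \left(-4\right) \left(-24\right) = 96$)
$48 Y{\left(Q{\left(-2,5 \right)},g{\left(2 \right)} \right)} = 48 \cdot 96 = 4608$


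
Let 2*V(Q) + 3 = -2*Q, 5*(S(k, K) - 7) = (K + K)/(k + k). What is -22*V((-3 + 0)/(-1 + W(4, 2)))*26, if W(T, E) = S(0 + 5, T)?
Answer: 4056/7 ≈ 579.43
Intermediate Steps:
S(k, K) = 7 + K/(5*k) (S(k, K) = 7 + ((K + K)/(k + k))/5 = 7 + ((2*K)/((2*k)))/5 = 7 + ((2*K)*(1/(2*k)))/5 = 7 + (K/k)/5 = 7 + K/(5*k))
W(T, E) = 7 + T/25 (W(T, E) = 7 + T/(5*(0 + 5)) = 7 + (⅕)*T/5 = 7 + (⅕)*T*(⅕) = 7 + T/25)
V(Q) = -3/2 - Q (V(Q) = -3/2 + (-2*Q)/2 = -3/2 - Q)
-22*V((-3 + 0)/(-1 + W(4, 2)))*26 = -22*(-3/2 - (-3 + 0)/(-1 + (7 + (1/25)*4)))*26 = -22*(-3/2 - (-3)/(-1 + (7 + 4/25)))*26 = -22*(-3/2 - (-3)/(-1 + 179/25))*26 = -22*(-3/2 - (-3)/154/25)*26 = -22*(-3/2 - (-3)*25/154)*26 = -22*(-3/2 - 1*(-75/154))*26 = -22*(-3/2 + 75/154)*26 = -22*(-78/77)*26 = (156/7)*26 = 4056/7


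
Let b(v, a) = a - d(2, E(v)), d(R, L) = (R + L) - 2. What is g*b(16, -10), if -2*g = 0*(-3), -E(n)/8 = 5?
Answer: 0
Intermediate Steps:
E(n) = -40 (E(n) = -8*5 = -40)
g = 0 (g = -0*(-3) = -1/2*0 = 0)
d(R, L) = -2 + L + R (d(R, L) = (L + R) - 2 = -2 + L + R)
b(v, a) = 40 + a (b(v, a) = a - (-2 - 40 + 2) = a - 1*(-40) = a + 40 = 40 + a)
g*b(16, -10) = 0*(40 - 10) = 0*30 = 0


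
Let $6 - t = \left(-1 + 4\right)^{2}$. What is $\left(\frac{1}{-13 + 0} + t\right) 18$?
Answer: $- \frac{720}{13} \approx -55.385$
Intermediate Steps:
$t = -3$ ($t = 6 - \left(-1 + 4\right)^{2} = 6 - 3^{2} = 6 - 9 = -3$)
$\left(\frac{1}{-13 + 0} + t\right) 18 = \left(\frac{1}{-13 + 0} - 3\right) 18 = \left(\frac{1}{-13} - 3\right) 18 = \left(- \frac{1}{13} - 3\right) 18 = \left(- \frac{40}{13}\right) 18 = - \frac{720}{13}$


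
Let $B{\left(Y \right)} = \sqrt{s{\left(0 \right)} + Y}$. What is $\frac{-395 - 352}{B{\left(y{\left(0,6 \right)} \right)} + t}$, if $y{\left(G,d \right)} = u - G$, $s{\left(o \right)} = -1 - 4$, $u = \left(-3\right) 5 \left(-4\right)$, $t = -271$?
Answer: $\frac{22493}{8154} + \frac{83 \sqrt{55}}{8154} \approx 2.834$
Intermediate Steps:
$u = 60$ ($u = \left(-15\right) \left(-4\right) = 60$)
$s{\left(o \right)} = -5$ ($s{\left(o \right)} = -1 - 4 = -5$)
$y{\left(G,d \right)} = 60 - G$
$B{\left(Y \right)} = \sqrt{-5 + Y}$
$\frac{-395 - 352}{B{\left(y{\left(0,6 \right)} \right)} + t} = \frac{-395 - 352}{\sqrt{-5 + \left(60 - 0\right)} - 271} = - \frac{747}{\sqrt{-5 + \left(60 + 0\right)} - 271} = - \frac{747}{\sqrt{-5 + 60} - 271} = - \frac{747}{\sqrt{55} - 271} = - \frac{747}{-271 + \sqrt{55}}$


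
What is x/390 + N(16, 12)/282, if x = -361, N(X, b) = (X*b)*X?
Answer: 182713/18330 ≈ 9.9680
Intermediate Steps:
N(X, b) = b*X²
x/390 + N(16, 12)/282 = -361/390 + (12*16²)/282 = -361*1/390 + (12*256)*(1/282) = -361/390 + 3072*(1/282) = -361/390 + 512/47 = 182713/18330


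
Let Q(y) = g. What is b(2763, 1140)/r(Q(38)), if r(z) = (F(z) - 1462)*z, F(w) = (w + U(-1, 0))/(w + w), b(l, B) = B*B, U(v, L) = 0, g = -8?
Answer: 324900/2923 ≈ 111.15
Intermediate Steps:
Q(y) = -8
b(l, B) = B²
F(w) = ½ (F(w) = (w + 0)/(w + w) = w/((2*w)) = w*(1/(2*w)) = ½)
r(z) = -2923*z/2 (r(z) = (½ - 1462)*z = -2923*z/2)
b(2763, 1140)/r(Q(38)) = 1140²/((-2923/2*(-8))) = 1299600/11692 = 1299600*(1/11692) = 324900/2923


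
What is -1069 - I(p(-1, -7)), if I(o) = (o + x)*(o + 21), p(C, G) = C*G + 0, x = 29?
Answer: -2077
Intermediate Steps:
p(C, G) = C*G
I(o) = (21 + o)*(29 + o) (I(o) = (o + 29)*(o + 21) = (29 + o)*(21 + o) = (21 + o)*(29 + o))
-1069 - I(p(-1, -7)) = -1069 - (609 + (-1*(-7))² + 50*(-1*(-7))) = -1069 - (609 + 7² + 50*7) = -1069 - (609 + 49 + 350) = -1069 - 1*1008 = -1069 - 1008 = -2077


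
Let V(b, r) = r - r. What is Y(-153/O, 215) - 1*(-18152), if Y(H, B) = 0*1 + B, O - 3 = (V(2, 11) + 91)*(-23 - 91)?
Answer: 18367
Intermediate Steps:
V(b, r) = 0
O = -10371 (O = 3 + (0 + 91)*(-23 - 91) = 3 + 91*(-114) = 3 - 10374 = -10371)
Y(H, B) = B (Y(H, B) = 0 + B = B)
Y(-153/O, 215) - 1*(-18152) = 215 - 1*(-18152) = 215 + 18152 = 18367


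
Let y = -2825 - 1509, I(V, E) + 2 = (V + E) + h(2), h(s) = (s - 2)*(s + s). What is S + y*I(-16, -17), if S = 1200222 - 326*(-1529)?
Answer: 1850366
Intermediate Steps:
h(s) = 2*s*(-2 + s) (h(s) = (-2 + s)*(2*s) = 2*s*(-2 + s))
I(V, E) = -2 + E + V (I(V, E) = -2 + ((V + E) + 2*2*(-2 + 2)) = -2 + ((E + V) + 2*2*0) = -2 + ((E + V) + 0) = -2 + (E + V) = -2 + E + V)
y = -4334
S = 1698676 (S = 1200222 - 1*(-498454) = 1200222 + 498454 = 1698676)
S + y*I(-16, -17) = 1698676 - 4334*(-2 - 17 - 16) = 1698676 - 4334*(-35) = 1698676 + 151690 = 1850366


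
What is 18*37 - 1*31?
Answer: 635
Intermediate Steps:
18*37 - 1*31 = 666 - 31 = 635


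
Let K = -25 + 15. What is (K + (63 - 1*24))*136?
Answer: 3944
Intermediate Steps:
K = -10
(K + (63 - 1*24))*136 = (-10 + (63 - 1*24))*136 = (-10 + (63 - 24))*136 = (-10 + 39)*136 = 29*136 = 3944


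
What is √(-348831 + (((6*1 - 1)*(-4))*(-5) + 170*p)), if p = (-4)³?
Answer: 7*I*√7339 ≈ 599.68*I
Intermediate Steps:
p = -64
√(-348831 + (((6*1 - 1)*(-4))*(-5) + 170*p)) = √(-348831 + (((6*1 - 1)*(-4))*(-5) + 170*(-64))) = √(-348831 + (((6 - 1)*(-4))*(-5) - 10880)) = √(-348831 + ((5*(-4))*(-5) - 10880)) = √(-348831 + (-20*(-5) - 10880)) = √(-348831 + (100 - 10880)) = √(-348831 - 10780) = √(-359611) = 7*I*√7339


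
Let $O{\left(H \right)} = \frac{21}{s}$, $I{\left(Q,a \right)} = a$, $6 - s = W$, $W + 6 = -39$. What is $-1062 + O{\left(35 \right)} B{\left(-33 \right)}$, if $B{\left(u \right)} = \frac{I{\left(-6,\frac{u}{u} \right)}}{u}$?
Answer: $- \frac{595789}{561} \approx -1062.0$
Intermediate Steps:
$W = -45$ ($W = -6 - 39 = -45$)
$s = 51$ ($s = 6 - -45 = 6 + 45 = 51$)
$B{\left(u \right)} = \frac{1}{u}$ ($B{\left(u \right)} = \frac{u \frac{1}{u}}{u} = 1 \frac{1}{u} = \frac{1}{u}$)
$O{\left(H \right)} = \frac{7}{17}$ ($O{\left(H \right)} = \frac{21}{51} = 21 \cdot \frac{1}{51} = \frac{7}{17}$)
$-1062 + O{\left(35 \right)} B{\left(-33 \right)} = -1062 + \frac{7}{17 \left(-33\right)} = -1062 + \frac{7}{17} \left(- \frac{1}{33}\right) = -1062 - \frac{7}{561} = - \frac{595789}{561}$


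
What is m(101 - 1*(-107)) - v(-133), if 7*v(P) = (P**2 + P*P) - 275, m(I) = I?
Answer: -33647/7 ≈ -4806.7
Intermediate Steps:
v(P) = -275/7 + 2*P**2/7 (v(P) = ((P**2 + P*P) - 275)/7 = ((P**2 + P**2) - 275)/7 = (2*P**2 - 275)/7 = (-275 + 2*P**2)/7 = -275/7 + 2*P**2/7)
m(101 - 1*(-107)) - v(-133) = (101 - 1*(-107)) - (-275/7 + (2/7)*(-133)**2) = (101 + 107) - (-275/7 + (2/7)*17689) = 208 - (-275/7 + 5054) = 208 - 1*35103/7 = 208 - 35103/7 = -33647/7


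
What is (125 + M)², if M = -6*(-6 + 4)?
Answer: 18769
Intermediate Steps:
M = 12 (M = -6*(-2) = 12)
(125 + M)² = (125 + 12)² = 137² = 18769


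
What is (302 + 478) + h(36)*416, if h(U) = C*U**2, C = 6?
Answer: 3235596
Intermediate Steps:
h(U) = 6*U**2
(302 + 478) + h(36)*416 = (302 + 478) + (6*36**2)*416 = 780 + (6*1296)*416 = 780 + 7776*416 = 780 + 3234816 = 3235596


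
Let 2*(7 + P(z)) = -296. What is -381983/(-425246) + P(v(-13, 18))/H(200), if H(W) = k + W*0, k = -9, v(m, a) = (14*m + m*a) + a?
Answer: 69350977/3827214 ≈ 18.120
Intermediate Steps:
v(m, a) = a + 14*m + a*m (v(m, a) = (14*m + a*m) + a = a + 14*m + a*m)
P(z) = -155 (P(z) = -7 + (1/2)*(-296) = -7 - 148 = -155)
H(W) = -9 (H(W) = -9 + W*0 = -9 + 0 = -9)
-381983/(-425246) + P(v(-13, 18))/H(200) = -381983/(-425246) - 155/(-9) = -381983*(-1/425246) - 155*(-1/9) = 381983/425246 + 155/9 = 69350977/3827214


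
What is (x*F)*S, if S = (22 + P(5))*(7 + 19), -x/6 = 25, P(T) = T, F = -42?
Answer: 4422600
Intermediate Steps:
x = -150 (x = -6*25 = -150)
S = 702 (S = (22 + 5)*(7 + 19) = 27*26 = 702)
(x*F)*S = -150*(-42)*702 = 6300*702 = 4422600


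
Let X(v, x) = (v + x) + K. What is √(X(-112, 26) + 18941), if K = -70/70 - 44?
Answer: 3*√2090 ≈ 137.15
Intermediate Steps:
K = -45 (K = -70*1/70 - 44 = -1 - 44 = -45)
X(v, x) = -45 + v + x (X(v, x) = (v + x) - 45 = -45 + v + x)
√(X(-112, 26) + 18941) = √((-45 - 112 + 26) + 18941) = √(-131 + 18941) = √18810 = 3*√2090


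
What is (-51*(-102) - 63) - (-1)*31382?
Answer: 36521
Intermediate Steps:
(-51*(-102) - 63) - (-1)*31382 = (5202 - 63) - 1*(-31382) = 5139 + 31382 = 36521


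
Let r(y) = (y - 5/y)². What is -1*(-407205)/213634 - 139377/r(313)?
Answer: 495415942570119/1025116905682832 ≈ 0.48328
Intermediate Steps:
-1*(-407205)/213634 - 139377/r(313) = -1*(-407205)/213634 - 139377*97969/(-5 + 313²)² = 407205*(1/213634) - 139377*97969/(-5 + 97969)² = 407205/213634 - 139377/((1/97969)*97964²) = 407205/213634 - 139377/((1/97969)*9596945296) = 407205/213634 - 139377/9596945296/97969 = 407205/213634 - 139377*97969/9596945296 = 407205/213634 - 13654625313/9596945296 = 495415942570119/1025116905682832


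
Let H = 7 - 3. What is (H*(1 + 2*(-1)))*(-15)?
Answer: 60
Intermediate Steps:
H = 4
(H*(1 + 2*(-1)))*(-15) = (4*(1 + 2*(-1)))*(-15) = (4*(1 - 2))*(-15) = (4*(-1))*(-15) = -4*(-15) = 60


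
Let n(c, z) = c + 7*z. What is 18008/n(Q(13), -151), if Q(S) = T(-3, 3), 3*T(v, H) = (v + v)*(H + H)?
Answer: -18008/1069 ≈ -16.846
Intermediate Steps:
T(v, H) = 4*H*v/3 (T(v, H) = ((v + v)*(H + H))/3 = ((2*v)*(2*H))/3 = (4*H*v)/3 = 4*H*v/3)
Q(S) = -12 (Q(S) = (4/3)*3*(-3) = -12)
18008/n(Q(13), -151) = 18008/(-12 + 7*(-151)) = 18008/(-12 - 1057) = 18008/(-1069) = 18008*(-1/1069) = -18008/1069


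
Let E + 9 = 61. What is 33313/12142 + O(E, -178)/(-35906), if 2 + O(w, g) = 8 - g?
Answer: 45919325/16768102 ≈ 2.7385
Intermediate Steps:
E = 52 (E = -9 + 61 = 52)
O(w, g) = 6 - g (O(w, g) = -2 + (8 - g) = 6 - g)
33313/12142 + O(E, -178)/(-35906) = 33313/12142 + (6 - 1*(-178))/(-35906) = 33313*(1/12142) + (6 + 178)*(-1/35906) = 33313/12142 + 184*(-1/35906) = 33313/12142 - 92/17953 = 45919325/16768102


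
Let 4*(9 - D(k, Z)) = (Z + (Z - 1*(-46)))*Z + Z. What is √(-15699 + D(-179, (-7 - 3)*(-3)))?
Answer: 3*I*√7330/2 ≈ 128.42*I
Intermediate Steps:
D(k, Z) = 9 - Z/4 - Z*(46 + 2*Z)/4 (D(k, Z) = 9 - ((Z + (Z - 1*(-46)))*Z + Z)/4 = 9 - ((Z + (Z + 46))*Z + Z)/4 = 9 - ((Z + (46 + Z))*Z + Z)/4 = 9 - ((46 + 2*Z)*Z + Z)/4 = 9 - (Z*(46 + 2*Z) + Z)/4 = 9 - (Z + Z*(46 + 2*Z))/4 = 9 + (-Z/4 - Z*(46 + 2*Z)/4) = 9 - Z/4 - Z*(46 + 2*Z)/4)
√(-15699 + D(-179, (-7 - 3)*(-3))) = √(-15699 + (9 - 47*(-7 - 3)*(-3)/4 - 9*(-7 - 3)²/2)) = √(-15699 + (9 - (-235)*(-3)/2 - (-10*(-3))²/2)) = √(-15699 + (9 - 47/4*30 - ½*30²)) = √(-15699 + (9 - 705/2 - ½*900)) = √(-15699 + (9 - 705/2 - 450)) = √(-15699 - 1587/2) = √(-32985/2) = 3*I*√7330/2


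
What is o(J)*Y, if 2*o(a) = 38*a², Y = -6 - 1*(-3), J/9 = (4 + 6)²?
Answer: -46170000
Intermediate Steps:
J = 900 (J = 9*(4 + 6)² = 9*10² = 9*100 = 900)
Y = -3 (Y = -6 + 3 = -3)
o(a) = 19*a² (o(a) = (38*a²)/2 = 19*a²)
o(J)*Y = (19*900²)*(-3) = (19*810000)*(-3) = 15390000*(-3) = -46170000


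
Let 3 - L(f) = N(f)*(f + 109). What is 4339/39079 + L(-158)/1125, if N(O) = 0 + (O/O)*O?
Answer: -297551006/43963875 ≈ -6.7681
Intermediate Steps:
N(O) = O (N(O) = 0 + 1*O = 0 + O = O)
L(f) = 3 - f*(109 + f) (L(f) = 3 - f*(f + 109) = 3 - f*(109 + f))
4339/39079 + L(-158)/1125 = 4339/39079 + (3 - 1*(-158)² - 109*(-158))/1125 = 4339*(1/39079) + (3 - 1*24964 + 17222)*(1/1125) = 4339/39079 + (3 - 24964 + 17222)*(1/1125) = 4339/39079 - 7739*1/1125 = 4339/39079 - 7739/1125 = -297551006/43963875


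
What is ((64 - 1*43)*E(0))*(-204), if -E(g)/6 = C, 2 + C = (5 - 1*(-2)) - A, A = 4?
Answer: 25704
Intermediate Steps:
C = 1 (C = -2 + ((5 - 1*(-2)) - 1*4) = -2 + ((5 + 2) - 4) = -2 + (7 - 4) = -2 + 3 = 1)
E(g) = -6 (E(g) = -6*1 = -6)
((64 - 1*43)*E(0))*(-204) = ((64 - 1*43)*(-6))*(-204) = ((64 - 43)*(-6))*(-204) = (21*(-6))*(-204) = -126*(-204) = 25704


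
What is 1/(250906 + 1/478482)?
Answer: 478482/120054004693 ≈ 3.9856e-6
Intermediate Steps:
1/(250906 + 1/478482) = 1/(120054004693/478482) = 478482/120054004693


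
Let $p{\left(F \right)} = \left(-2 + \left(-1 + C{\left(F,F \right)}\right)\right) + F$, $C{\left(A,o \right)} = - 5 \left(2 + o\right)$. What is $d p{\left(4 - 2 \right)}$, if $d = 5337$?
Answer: $-112077$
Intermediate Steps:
$C{\left(A,o \right)} = -10 - 5 o$
$p{\left(F \right)} = -13 - 4 F$ ($p{\left(F \right)} = \left(-2 - \left(11 + 5 F\right)\right) + F = \left(-13 - 5 F\right) + F = -13 - 4 F$)
$d p{\left(4 - 2 \right)} = 5337 \left(-13 - 4 \left(4 - 2\right)\right) = 5337 \left(-13 - 8\right) = 5337 \left(-21\right) = -112077$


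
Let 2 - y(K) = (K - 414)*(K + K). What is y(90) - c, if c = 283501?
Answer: -225179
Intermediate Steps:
y(K) = 2 - 2*K*(-414 + K) (y(K) = 2 - (K - 414)*(K + K) = 2 - (-414 + K)*2*K = 2 - 2*K*(-414 + K))
y(90) - c = (2 - 2*90**2 + 828*90) - 1*283501 = (2 - 2*8100 + 74520) - 283501 = (2 - 16200 + 74520) - 283501 = 58322 - 283501 = -225179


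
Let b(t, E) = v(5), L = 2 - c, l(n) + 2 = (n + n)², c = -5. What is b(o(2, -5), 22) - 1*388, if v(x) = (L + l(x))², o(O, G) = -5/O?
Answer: 10637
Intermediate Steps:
l(n) = -2 + 4*n² (l(n) = -2 + (n + n)² = -2 + (2*n)² = -2 + 4*n²)
L = 7 (L = 2 - 1*(-5) = 2 + 5 = 7)
v(x) = (5 + 4*x²)² (v(x) = (7 + (-2 + 4*x²))² = (5 + 4*x²)²)
b(t, E) = 11025 (b(t, E) = (5 + 4*5²)² = (5 + 4*25)² = (5 + 100)² = 105² = 11025)
b(o(2, -5), 22) - 1*388 = 11025 - 1*388 = 11025 - 388 = 10637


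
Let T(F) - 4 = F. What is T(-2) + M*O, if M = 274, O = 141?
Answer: 38636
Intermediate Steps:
T(F) = 4 + F
T(-2) + M*O = (4 - 2) + 274*141 = 2 + 38634 = 38636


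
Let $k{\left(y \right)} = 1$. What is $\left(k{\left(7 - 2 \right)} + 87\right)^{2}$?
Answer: $7744$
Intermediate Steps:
$\left(k{\left(7 - 2 \right)} + 87\right)^{2} = \left(1 + 87\right)^{2} = 88^{2} = 7744$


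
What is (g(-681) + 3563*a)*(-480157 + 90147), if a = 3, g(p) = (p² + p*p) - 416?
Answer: -365749427950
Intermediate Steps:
g(p) = -416 + 2*p² (g(p) = (p² + p²) - 416 = 2*p² - 416 = -416 + 2*p²)
(g(-681) + 3563*a)*(-480157 + 90147) = ((-416 + 2*(-681)²) + 3563*3)*(-480157 + 90147) = ((-416 + 2*463761) + 10689)*(-390010) = ((-416 + 927522) + 10689)*(-390010) = (927106 + 10689)*(-390010) = 937795*(-390010) = -365749427950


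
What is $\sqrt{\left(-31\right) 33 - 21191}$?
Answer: $i \sqrt{22214} \approx 149.04 i$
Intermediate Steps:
$\sqrt{\left(-31\right) 33 - 21191} = \sqrt{-1023 - 21191} = \sqrt{-22214} = i \sqrt{22214}$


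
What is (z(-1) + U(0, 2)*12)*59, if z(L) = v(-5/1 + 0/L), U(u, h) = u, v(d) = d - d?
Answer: 0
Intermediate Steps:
v(d) = 0
z(L) = 0
(z(-1) + U(0, 2)*12)*59 = (0 + 0*12)*59 = (0 + 0)*59 = 0*59 = 0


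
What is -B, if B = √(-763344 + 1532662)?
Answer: -187*√22 ≈ -877.11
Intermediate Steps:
B = 187*√22 (B = √769318 = 187*√22 ≈ 877.11)
-B = -187*√22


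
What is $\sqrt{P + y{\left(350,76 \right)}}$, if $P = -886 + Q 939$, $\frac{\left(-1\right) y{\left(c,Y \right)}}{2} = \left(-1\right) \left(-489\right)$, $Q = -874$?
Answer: $5 i \sqrt{32902} \approx 906.95 i$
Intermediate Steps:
$y{\left(c,Y \right)} = -978$ ($y{\left(c,Y \right)} = - 2 \left(\left(-1\right) \left(-489\right)\right) = \left(-2\right) 489 = -978$)
$P = -821572$ ($P = -886 - 820686 = -821572$)
$\sqrt{P + y{\left(350,76 \right)}} = \sqrt{-821572 - 978} = \sqrt{-822550} = 5 i \sqrt{32902}$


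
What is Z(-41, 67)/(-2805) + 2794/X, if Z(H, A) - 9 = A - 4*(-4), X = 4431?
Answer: 825502/1380995 ≈ 0.59776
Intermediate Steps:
Z(H, A) = 25 + A (Z(H, A) = 9 + (A - 4*(-4)) = 9 + (A + 16) = 9 + (16 + A) = 25 + A)
Z(-41, 67)/(-2805) + 2794/X = (25 + 67)/(-2805) + 2794/4431 = 92*(-1/2805) + 2794*(1/4431) = -92/2805 + 2794/4431 = 825502/1380995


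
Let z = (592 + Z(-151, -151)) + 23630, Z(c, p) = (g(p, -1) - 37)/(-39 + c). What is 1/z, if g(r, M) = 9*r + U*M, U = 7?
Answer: 190/4603583 ≈ 4.1272e-5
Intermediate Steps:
g(r, M) = 7*M + 9*r (g(r, M) = 9*r + 7*M = 7*M + 9*r)
Z(c, p) = (-44 + 9*p)/(-39 + c) (Z(c, p) = ((7*(-1) + 9*p) - 37)/(-39 + c) = ((-7 + 9*p) - 37)/(-39 + c) = (-44 + 9*p)/(-39 + c))
z = 4603583/190 (z = (592 + (-44 + 9*(-151))/(-39 - 151)) + 23630 = (592 + (-44 - 1359)/(-190)) + 23630 = (592 - 1/190*(-1403)) + 23630 = (592 + 1403/190) + 23630 = 113883/190 + 23630 = 4603583/190 ≈ 24229.)
1/z = 1/(4603583/190) = 190/4603583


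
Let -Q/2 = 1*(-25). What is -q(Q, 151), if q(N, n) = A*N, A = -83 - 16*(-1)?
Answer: 3350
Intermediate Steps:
Q = 50 (Q = -2*(-25) = 50)
A = -67 (A = -83 + 16 = -67)
q(N, n) = -67*N
-q(Q, 151) = -(-67)*50 = -1*(-3350) = 3350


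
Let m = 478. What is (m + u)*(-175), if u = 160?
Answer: -111650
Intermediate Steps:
(m + u)*(-175) = (478 + 160)*(-175) = 638*(-175) = -111650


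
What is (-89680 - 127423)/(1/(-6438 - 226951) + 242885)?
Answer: -50669452067/56686687264 ≈ -0.89385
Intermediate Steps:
(-89680 - 127423)/(1/(-6438 - 226951) + 242885) = -217103/(1/(-233389) + 242885) = -217103/(-1/233389 + 242885) = -217103/56686687264/233389 = -217103*233389/56686687264 = -50669452067/56686687264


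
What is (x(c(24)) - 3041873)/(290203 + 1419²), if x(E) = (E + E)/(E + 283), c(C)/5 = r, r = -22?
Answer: -526244249/398551172 ≈ -1.3204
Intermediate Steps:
c(C) = -110 (c(C) = 5*(-22) = -110)
x(E) = 2*E/(283 + E) (x(E) = (2*E)/(283 + E) = 2*E/(283 + E))
(x(c(24)) - 3041873)/(290203 + 1419²) = (2*(-110)/(283 - 110) - 3041873)/(290203 + 1419²) = (2*(-110)/173 - 3041873)/(290203 + 2013561) = (2*(-110)*(1/173) - 3041873)/2303764 = (-220/173 - 3041873)*(1/2303764) = -526244249/173*1/2303764 = -526244249/398551172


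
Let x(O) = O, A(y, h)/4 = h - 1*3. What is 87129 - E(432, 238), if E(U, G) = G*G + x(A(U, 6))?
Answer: 30473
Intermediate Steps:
A(y, h) = -12 + 4*h (A(y, h) = 4*(h - 1*3) = 4*(h - 3) = 4*(-3 + h) = -12 + 4*h)
E(U, G) = 12 + G² (E(U, G) = G*G + (-12 + 4*6) = G² + (-12 + 24) = G² + 12 = 12 + G²)
87129 - E(432, 238) = 87129 - (12 + 238²) = 87129 - (12 + 56644) = 87129 - 1*56656 = 87129 - 56656 = 30473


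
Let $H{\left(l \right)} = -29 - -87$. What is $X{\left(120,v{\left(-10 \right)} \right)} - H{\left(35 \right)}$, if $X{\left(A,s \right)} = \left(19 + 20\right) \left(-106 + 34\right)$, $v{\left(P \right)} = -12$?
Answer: $-2866$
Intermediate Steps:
$H{\left(l \right)} = 58$ ($H{\left(l \right)} = -29 + 87 = 58$)
$X{\left(A,s \right)} = -2808$ ($X{\left(A,s \right)} = 39 \left(-72\right) = -2808$)
$X{\left(120,v{\left(-10 \right)} \right)} - H{\left(35 \right)} = -2808 - 58 = -2866$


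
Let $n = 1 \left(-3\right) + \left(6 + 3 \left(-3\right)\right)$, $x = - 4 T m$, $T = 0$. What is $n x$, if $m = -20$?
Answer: $0$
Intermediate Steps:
$x = 0$ ($x = \left(-4\right) 0 \left(-20\right) = 0 \left(-20\right) = 0$)
$n = -6$ ($n = -3 + \left(6 - 9\right) = -3 - 3 = -6$)
$n x = \left(-6\right) 0 = 0$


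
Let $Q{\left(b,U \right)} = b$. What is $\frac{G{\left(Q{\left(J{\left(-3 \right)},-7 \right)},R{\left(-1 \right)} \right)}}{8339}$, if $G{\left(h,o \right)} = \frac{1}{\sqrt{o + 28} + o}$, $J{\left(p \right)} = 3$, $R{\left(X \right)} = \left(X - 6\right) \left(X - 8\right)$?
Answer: $\frac{9}{4619806} - \frac{\sqrt{91}}{32338642} \approx 1.6531 \cdot 10^{-6}$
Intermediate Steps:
$R{\left(X \right)} = \left(-8 + X\right) \left(-6 + X\right)$ ($R{\left(X \right)} = \left(-6 + X\right) \left(-8 + X\right) = \left(-8 + X\right) \left(-6 + X\right)$)
$G{\left(h,o \right)} = \frac{1}{o + \sqrt{28 + o}}$ ($G{\left(h,o \right)} = \frac{1}{\sqrt{28 + o} + o} = \frac{1}{o + \sqrt{28 + o}}$)
$\frac{G{\left(Q{\left(J{\left(-3 \right)},-7 \right)},R{\left(-1 \right)} \right)}}{8339} = \frac{1}{\left(\left(48 + \left(-1\right)^{2} - -14\right) + \sqrt{28 + \left(48 + \left(-1\right)^{2} - -14\right)}\right) 8339} = \frac{1}{\left(48 + 1 + 14\right) + \sqrt{28 + \left(48 + 1 + 14\right)}} \frac{1}{8339} = \frac{1}{63 + \sqrt{28 + 63}} \cdot \frac{1}{8339} = \frac{1}{63 + \sqrt{91}} \cdot \frac{1}{8339} = \frac{1}{8339 \left(63 + \sqrt{91}\right)}$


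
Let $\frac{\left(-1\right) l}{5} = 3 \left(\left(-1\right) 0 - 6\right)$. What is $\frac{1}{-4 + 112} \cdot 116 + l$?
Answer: $\frac{2459}{27} \approx 91.074$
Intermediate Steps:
$l = 90$ ($l = - 5 \cdot 3 \left(\left(-1\right) 0 - 6\right) = - 5 \cdot 3 \left(0 - 6\right) = - 5 \cdot 3 \left(-6\right) = \left(-5\right) \left(-18\right) = 90$)
$\frac{1}{-4 + 112} \cdot 116 + l = \frac{1}{-4 + 112} \cdot 116 + 90 = \frac{1}{108} \cdot 116 + 90 = \frac{29}{27} + 90 = \frac{2459}{27}$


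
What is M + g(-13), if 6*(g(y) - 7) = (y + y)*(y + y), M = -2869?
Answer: -8248/3 ≈ -2749.3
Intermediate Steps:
g(y) = 7 + 2*y²/3 (g(y) = 7 + ((y + y)*(y + y))/6 = 7 + ((2*y)*(2*y))/6 = 7 + (4*y²)/6 = 7 + 2*y²/3)
M + g(-13) = -2869 + (7 + (⅔)*(-13)²) = -2869 + (7 + (⅔)*169) = -2869 + (7 + 338/3) = -2869 + 359/3 = -8248/3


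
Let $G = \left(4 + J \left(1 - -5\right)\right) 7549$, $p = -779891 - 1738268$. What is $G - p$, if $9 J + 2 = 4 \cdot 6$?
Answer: $\frac{7977221}{3} \approx 2.6591 \cdot 10^{6}$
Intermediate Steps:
$J = \frac{22}{9}$ ($J = - \frac{2}{9} + \frac{4 \cdot 6}{9} = - \frac{2}{9} + \frac{1}{9} \cdot 24 = - \frac{2}{9} + \frac{8}{3} = \frac{22}{9} \approx 2.4444$)
$p = -2518159$
$G = \frac{422744}{3}$ ($G = \left(4 + \frac{22 \left(1 - -5\right)}{9}\right) 7549 = \left(4 + \frac{22 \left(1 + 5\right)}{9}\right) 7549 = \left(4 + \frac{22}{9} \cdot 6\right) 7549 = \left(4 + \frac{44}{3}\right) 7549 = \frac{56}{3} \cdot 7549 = \frac{422744}{3} \approx 1.4091 \cdot 10^{5}$)
$G - p = \frac{422744}{3} - -2518159 = \frac{422744}{3} + 2518159 = \frac{7977221}{3}$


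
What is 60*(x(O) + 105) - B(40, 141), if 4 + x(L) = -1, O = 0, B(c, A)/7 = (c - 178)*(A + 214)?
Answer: 348930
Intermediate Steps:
B(c, A) = 7*(-178 + c)*(214 + A) (B(c, A) = 7*((c - 178)*(A + 214)) = 7*((-178 + c)*(214 + A)) = 7*(-178 + c)*(214 + A))
x(L) = -5 (x(L) = -4 - 1 = -5)
60*(x(O) + 105) - B(40, 141) = 60*(-5 + 105) - (-266644 - 1246*141 + 1498*40 + 7*141*40) = 60*100 - (-266644 - 175686 + 59920 + 39480) = 6000 - 1*(-342930) = 6000 + 342930 = 348930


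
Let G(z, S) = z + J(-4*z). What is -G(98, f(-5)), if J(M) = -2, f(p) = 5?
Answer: -96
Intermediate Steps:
G(z, S) = -2 + z (G(z, S) = z - 2 = -2 + z)
-G(98, f(-5)) = -(-2 + 98) = -1*96 = -96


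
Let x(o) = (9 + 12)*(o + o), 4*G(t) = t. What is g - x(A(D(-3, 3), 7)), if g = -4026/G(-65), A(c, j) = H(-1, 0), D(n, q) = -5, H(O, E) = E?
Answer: 16104/65 ≈ 247.75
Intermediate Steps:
G(t) = t/4
A(c, j) = 0
g = 16104/65 (g = -4026/((¼)*(-65)) = -4026/(-65/4) = -4026*(-4/65) = 16104/65 ≈ 247.75)
x(o) = 42*o (x(o) = 21*(2*o) = 42*o)
g - x(A(D(-3, 3), 7)) = 16104/65 - 42*0 = 16104/65 - 1*0 = 16104/65 + 0 = 16104/65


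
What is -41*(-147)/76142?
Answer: 6027/76142 ≈ 0.079155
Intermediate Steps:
-41*(-147)/76142 = 6027*(1/76142) = 6027/76142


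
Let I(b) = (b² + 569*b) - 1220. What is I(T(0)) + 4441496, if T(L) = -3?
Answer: 4438578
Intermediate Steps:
I(b) = -1220 + b² + 569*b
I(T(0)) + 4441496 = (-1220 + (-3)² + 569*(-3)) + 4441496 = (-1220 + 9 - 1707) + 4441496 = -2918 + 4441496 = 4438578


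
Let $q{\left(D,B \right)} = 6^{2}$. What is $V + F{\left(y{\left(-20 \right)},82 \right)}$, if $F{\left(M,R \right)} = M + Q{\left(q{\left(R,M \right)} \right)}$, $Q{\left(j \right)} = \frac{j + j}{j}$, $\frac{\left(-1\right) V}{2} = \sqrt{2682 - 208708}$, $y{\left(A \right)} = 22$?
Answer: $24 - 2 i \sqrt{206026} \approx 24.0 - 907.8 i$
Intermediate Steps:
$q{\left(D,B \right)} = 36$
$V = - 2 i \sqrt{206026}$ ($V = - 2 \sqrt{2682 - 208708} = - 2 \sqrt{-206026} = - 2 i \sqrt{206026} \approx - 907.8 i$)
$Q{\left(j \right)} = 2$ ($Q{\left(j \right)} = \frac{2 j}{j} = 2$)
$F{\left(M,R \right)} = 2 + M$ ($F{\left(M,R \right)} = M + 2 = 2 + M$)
$V + F{\left(y{\left(-20 \right)},82 \right)} = - 2 i \sqrt{206026} + \left(2 + 22\right) = - 2 i \sqrt{206026} + 24 = 24 - 2 i \sqrt{206026}$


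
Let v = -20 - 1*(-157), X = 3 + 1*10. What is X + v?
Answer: 150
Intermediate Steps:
X = 13 (X = 3 + 10 = 13)
v = 137 (v = -20 + 157 = 137)
X + v = 13 + 137 = 150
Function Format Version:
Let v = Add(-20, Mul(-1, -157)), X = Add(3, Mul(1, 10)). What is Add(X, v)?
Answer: 150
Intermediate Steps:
X = 13 (X = Add(3, 10) = 13)
v = 137 (v = Add(-20, 157) = 137)
Add(X, v) = Add(13, 137) = 150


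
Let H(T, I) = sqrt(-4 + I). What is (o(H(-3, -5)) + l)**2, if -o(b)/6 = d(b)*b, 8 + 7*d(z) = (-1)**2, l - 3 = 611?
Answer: 376672 + 22104*I ≈ 3.7667e+5 + 22104.0*I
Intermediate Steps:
l = 614 (l = 3 + 611 = 614)
d(z) = -1 (d(z) = -8/7 + (1/7)*(-1)**2 = -8/7 + (1/7)*1 = -8/7 + 1/7 = -1)
o(b) = 6*b (o(b) = -(-6)*b = 6*b)
(o(H(-3, -5)) + l)**2 = (6*sqrt(-4 - 5) + 614)**2 = (6*sqrt(-9) + 614)**2 = (6*(3*I) + 614)**2 = (18*I + 614)**2 = (614 + 18*I)**2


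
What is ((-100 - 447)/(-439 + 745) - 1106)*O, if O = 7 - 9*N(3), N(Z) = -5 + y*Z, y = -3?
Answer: -45084739/306 ≈ -1.4734e+5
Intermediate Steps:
N(Z) = -5 - 3*Z
O = 133 (O = 7 - 9*(-5 - 3*3) = 7 - 9*(-5 - 9) = 7 - 9*(-14) = 7 + 126 = 133)
((-100 - 447)/(-439 + 745) - 1106)*O = ((-100 - 447)/(-439 + 745) - 1106)*133 = (-547/306 - 1106)*133 = -338983/306*133 = -45084739/306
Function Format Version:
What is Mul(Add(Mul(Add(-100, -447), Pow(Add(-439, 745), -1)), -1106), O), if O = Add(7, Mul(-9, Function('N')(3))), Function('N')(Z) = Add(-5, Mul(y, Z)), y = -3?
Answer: Rational(-45084739, 306) ≈ -1.4734e+5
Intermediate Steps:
Function('N')(Z) = Add(-5, Mul(-3, Z))
O = 133 (O = Add(7, Mul(-9, Add(-5, Mul(-3, 3)))) = Add(7, Mul(-9, Add(-5, -9))) = Add(7, Mul(-9, -14)) = Add(7, 126) = 133)
Mul(Add(Mul(Add(-100, -447), Pow(Add(-439, 745), -1)), -1106), O) = Mul(Add(Mul(Add(-100, -447), Pow(Add(-439, 745), -1)), -1106), 133) = Mul(Add(Mul(-547, Pow(306, -1)), -1106), 133) = Mul(Add(Mul(-547, Rational(1, 306)), -1106), 133) = Mul(Add(Rational(-547, 306), -1106), 133) = Mul(Rational(-338983, 306), 133) = Rational(-45084739, 306)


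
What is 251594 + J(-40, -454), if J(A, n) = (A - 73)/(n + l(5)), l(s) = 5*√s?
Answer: 51826150956/205991 + 565*√5/205991 ≈ 2.5159e+5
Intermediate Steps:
J(A, n) = (-73 + A)/(n + 5*√5) (J(A, n) = (A - 73)/(n + 5*√5) = (-73 + A)/(n + 5*√5))
251594 + J(-40, -454) = 251594 + (-73 - 40)/(-454 + 5*√5) = 251594 - 113/(-454 + 5*√5)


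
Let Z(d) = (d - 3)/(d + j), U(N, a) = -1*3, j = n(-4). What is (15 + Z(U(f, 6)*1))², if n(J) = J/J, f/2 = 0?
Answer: 324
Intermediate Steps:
f = 0 (f = 2*0 = 0)
n(J) = 1
j = 1
U(N, a) = -3
Z(d) = (-3 + d)/(1 + d) (Z(d) = (d - 3)/(d + 1) = (-3 + d)/(1 + d))
(15 + Z(U(f, 6)*1))² = (15 + (-3 - 3*1)/(1 - 3*1))² = (15 + (-3 - 3)/(1 - 3))² = (15 - 6/(-2))² = (15 - ½*(-6))² = (15 + 3)² = 18² = 324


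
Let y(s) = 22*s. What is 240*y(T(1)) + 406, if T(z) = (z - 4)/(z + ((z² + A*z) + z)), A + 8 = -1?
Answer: 3046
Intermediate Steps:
A = -9 (A = -8 - 1 = -9)
T(z) = (-4 + z)/(z² - 7*z) (T(z) = (z - 4)/(z + ((z² - 9*z) + z)) = (-4 + z)/(z + (z² - 8*z)) = (-4 + z)/(z² - 7*z))
240*y(T(1)) + 406 = 240*(22*((-4 + 1)/(1*(-7 + 1)))) + 406 = 240*(22*(1*(-3)/(-6))) + 406 = 240*(22*(1*(-⅙)*(-3))) + 406 = 240*(22*(½)) + 406 = 240*11 + 406 = 2640 + 406 = 3046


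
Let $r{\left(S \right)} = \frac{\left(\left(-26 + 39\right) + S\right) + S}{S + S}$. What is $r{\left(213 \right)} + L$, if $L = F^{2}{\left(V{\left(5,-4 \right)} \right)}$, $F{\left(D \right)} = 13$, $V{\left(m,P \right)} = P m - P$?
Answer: $\frac{72433}{426} \approx 170.03$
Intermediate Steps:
$V{\left(m,P \right)} = - P + P m$
$r{\left(S \right)} = \frac{13 + 2 S}{2 S}$ ($r{\left(S \right)} = \frac{\left(13 + S\right) + S}{2 S} = \left(13 + 2 S\right) \frac{1}{2 S} = \frac{13 + 2 S}{2 S}$)
$L = 169$ ($L = 13^{2} = 169$)
$r{\left(213 \right)} + L = \frac{\frac{13}{2} + 213}{213} + 169 = \frac{1}{213} \cdot \frac{439}{2} + 169 = \frac{439}{426} + 169 = \frac{72433}{426}$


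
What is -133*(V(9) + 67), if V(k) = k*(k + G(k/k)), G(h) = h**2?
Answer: -20881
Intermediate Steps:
V(k) = k*(1 + k) (V(k) = k*(k + (k/k)**2) = k*(k + 1**2) = k*(k + 1) = k*(1 + k))
-133*(V(9) + 67) = -133*(9*(1 + 9) + 67) = -133*(9*10 + 67) = -133*(90 + 67) = -133*157 = -20881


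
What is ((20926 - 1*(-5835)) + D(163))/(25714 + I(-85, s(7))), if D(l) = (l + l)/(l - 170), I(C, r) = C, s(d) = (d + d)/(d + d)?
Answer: 187001/179403 ≈ 1.0424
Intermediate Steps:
s(d) = 1 (s(d) = (2*d)/((2*d)) = (2*d)*(1/(2*d)) = 1)
D(l) = 2*l/(-170 + l) (D(l) = (2*l)/(-170 + l) = 2*l/(-170 + l))
((20926 - 1*(-5835)) + D(163))/(25714 + I(-85, s(7))) = ((20926 - 1*(-5835)) + 2*163/(-170 + 163))/(25714 - 85) = ((20926 + 5835) + 2*163/(-7))/25629 = (26761 + 2*163*(-⅐))*(1/25629) = (26761 - 326/7)*(1/25629) = (187001/7)*(1/25629) = 187001/179403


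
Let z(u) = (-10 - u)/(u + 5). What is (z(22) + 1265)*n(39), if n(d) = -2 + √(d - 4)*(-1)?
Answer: -68246/27 - 34123*√35/27 ≈ -10004.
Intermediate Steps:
z(u) = (-10 - u)/(5 + u)
n(d) = -2 - √(-4 + d) (n(d) = -2 + √(-4 + d)*(-1) = -2 - √(-4 + d))
(z(22) + 1265)*n(39) = ((-10 - 1*22)/(5 + 22) + 1265)*(-2 - √(-4 + 39)) = ((-10 - 22)/27 + 1265)*(-2 - √35) = ((1/27)*(-32) + 1265)*(-2 - √35) = (-32/27 + 1265)*(-2 - √35) = 34123*(-2 - √35)/27 = -68246/27 - 34123*√35/27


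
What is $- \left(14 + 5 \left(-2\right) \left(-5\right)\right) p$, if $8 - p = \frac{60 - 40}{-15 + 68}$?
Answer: $- \frac{25856}{53} \approx -487.85$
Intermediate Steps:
$p = \frac{404}{53}$ ($p = 8 - \frac{60 - 40}{-15 + 68} = 8 - \frac{20}{53} = \frac{404}{53} \approx 7.6226$)
$- \left(14 + 5 \left(-2\right) \left(-5\right)\right) p = - \frac{\left(14 + 5 \left(-2\right) \left(-5\right)\right) 404}{53} = - \frac{\left(14 - -50\right) 404}{53} = - \frac{\left(14 + 50\right) 404}{53} = - \frac{64 \cdot 404}{53} = \left(-1\right) \frac{25856}{53} = - \frac{25856}{53}$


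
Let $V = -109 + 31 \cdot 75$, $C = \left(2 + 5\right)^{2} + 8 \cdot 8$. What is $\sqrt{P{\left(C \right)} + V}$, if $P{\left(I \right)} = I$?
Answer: $\sqrt{2329} \approx 48.26$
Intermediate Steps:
$C = 113$ ($C = 7^{2} + 64 = 49 + 64 = 113$)
$V = 2216$ ($V = -109 + 2325 = 2216$)
$\sqrt{P{\left(C \right)} + V} = \sqrt{113 + 2216} = \sqrt{2329}$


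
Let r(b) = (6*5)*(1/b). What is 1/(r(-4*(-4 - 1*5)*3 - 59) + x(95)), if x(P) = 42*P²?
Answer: 49/18573480 ≈ 2.6382e-6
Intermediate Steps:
r(b) = 30/b
1/(r(-4*(-4 - 1*5)*3 - 59) + x(95)) = 1/(30/(-4*(-4 - 1*5)*3 - 59) + 42*95²) = 1/(30/(-4*(-4 - 5)*3 - 59) + 42*9025) = 1/(30/(-4*(-9)*3 - 59) + 379050) = 1/(30/(36*3 - 59) + 379050) = 1/(30/(108 - 59) + 379050) = 1/(30/49 + 379050) = 1/(18573480/49) = 49/18573480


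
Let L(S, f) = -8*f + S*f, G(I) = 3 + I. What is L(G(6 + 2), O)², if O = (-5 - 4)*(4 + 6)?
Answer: 72900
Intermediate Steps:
O = -90 (O = -9*10 = -90)
L(G(6 + 2), O)² = (-90*(-8 + (3 + (6 + 2))))² = (-90*(-8 + (3 + 8)))² = (-90*(-8 + 11))² = (-90*3)² = (-270)² = 72900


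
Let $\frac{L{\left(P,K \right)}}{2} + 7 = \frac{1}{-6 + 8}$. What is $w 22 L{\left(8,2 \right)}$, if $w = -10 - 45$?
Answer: $15730$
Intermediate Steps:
$L{\left(P,K \right)} = -13$ ($L{\left(P,K \right)} = -14 + \frac{2}{-6 + 8} = -14 + \frac{2}{2} = -14 + 2 \cdot \frac{1}{2} = -14 + 1 = -13$)
$w = -55$ ($w = -10 - 45 = -55$)
$w 22 L{\left(8,2 \right)} = \left(-55\right) 22 \left(-13\right) = \left(-1210\right) \left(-13\right) = 15730$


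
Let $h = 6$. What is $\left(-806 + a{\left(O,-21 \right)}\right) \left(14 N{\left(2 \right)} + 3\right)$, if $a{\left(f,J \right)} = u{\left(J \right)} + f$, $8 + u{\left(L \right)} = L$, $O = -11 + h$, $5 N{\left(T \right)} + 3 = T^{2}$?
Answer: $-4872$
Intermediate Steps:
$N{\left(T \right)} = - \frac{3}{5} + \frac{T^{2}}{5}$
$O = -5$ ($O = -11 + 6 = -5$)
$u{\left(L \right)} = -8 + L$
$a{\left(f,J \right)} = -8 + J + f$ ($a{\left(f,J \right)} = \left(-8 + J\right) + f = -8 + J + f$)
$\left(-806 + a{\left(O,-21 \right)}\right) \left(14 N{\left(2 \right)} + 3\right) = \left(-806 - 34\right) \left(14 \left(- \frac{3}{5} + \frac{2^{2}}{5}\right) + 3\right) = \left(-806 - 34\right) \left(14 \left(- \frac{3}{5} + \frac{1}{5} \cdot 4\right) + 3\right) = - 840 \left(14 \left(- \frac{3}{5} + \frac{4}{5}\right) + 3\right) = - 840 \left(14 \cdot \frac{1}{5} + 3\right) = - 840 \left(\frac{14}{5} + 3\right) = \left(-840\right) \frac{29}{5} = -4872$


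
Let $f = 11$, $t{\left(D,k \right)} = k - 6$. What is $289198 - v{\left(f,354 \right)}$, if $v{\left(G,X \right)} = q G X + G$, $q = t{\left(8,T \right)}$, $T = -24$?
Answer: $406007$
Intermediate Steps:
$t{\left(D,k \right)} = -6 + k$ ($t{\left(D,k \right)} = k - 6 = -6 + k$)
$q = -30$ ($q = -6 - 24 = -30$)
$v{\left(G,X \right)} = G - 30 G X$ ($v{\left(G,X \right)} = - 30 G X + G = G - 30 G X$)
$289198 - v{\left(f,354 \right)} = 289198 - 11 \left(1 - 10620\right) = 289198 - 11 \left(-10619\right) = 289198 - -116809 = 289198 + 116809 = 406007$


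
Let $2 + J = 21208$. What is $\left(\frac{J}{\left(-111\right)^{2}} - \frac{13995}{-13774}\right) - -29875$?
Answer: $\frac{5070534462089}{169709454} \approx 29878.0$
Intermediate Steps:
$J = 21206$ ($J = -2 + 21208 = 21206$)
$\left(\frac{J}{\left(-111\right)^{2}} - \frac{13995}{-13774}\right) - -29875 = \left(\frac{21206}{\left(-111\right)^{2}} - \frac{13995}{-13774}\right) - -29875 = \left(\frac{21206}{12321} - - \frac{13995}{13774}\right) + 29875 = \left(21206 \cdot \frac{1}{12321} + \frac{13995}{13774}\right) + 29875 = \left(\frac{21206}{12321} + \frac{13995}{13774}\right) + 29875 = \frac{464523839}{169709454} + 29875 = \frac{5070534462089}{169709454}$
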